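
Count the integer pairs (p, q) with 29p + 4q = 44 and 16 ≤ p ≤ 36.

6

gcd(29, 4) = 1  (29 = 7×4 + 1, 4 = 4×1).
Back-substituting, 29×(1) + 4×(-7) = 1.
Scale by 44: particular solution (44, -308); reduce p mod 4: (0, 11).
General solution: p = 0 + 4t, q = 11 - 29t for integer t.
16 ≤ 0 + 4t ≤ 36 gives t ∈ [4, 9], which is 6 values.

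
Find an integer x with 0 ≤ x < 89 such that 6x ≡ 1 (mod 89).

gcd(89, 6):
  89 = 14×6 + 5
  6 = 1×5 + 1
  5 = 5×1
so gcd(89, 6) = 1.
Back-substitute for Bézout coefficients:
  1 = 6 - 1×5
  ... = 6×(15) + 89×(-1)
So 6×15 ≡ 1 (mod 89), and 15 mod 89 = 15.

15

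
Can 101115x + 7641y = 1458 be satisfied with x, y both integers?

gcd(101115, 7641) = 27  (101115 = 13×7641 + 1782, 7641 = 4×1782 + 513, 1782 = 3×513 + 243, 513 = 2×243 + 27, 243 = 9×27).
27 divides 1458, so integer solutions exist.

yes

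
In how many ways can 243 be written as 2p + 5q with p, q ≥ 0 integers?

gcd(5, 2):
  5 = 2×2 + 1
  2 = 2×1
so gcd(5, 2) = 1.
Back-substitute for Bézout coefficients:
  1 = 5 - 2×2
  ... = 2×(-2) + 5×(1)
Scale by 243: one solution is (-486, 243). Reduce p mod 5: (4, 47).
General: p = 4 + 5t, q = 47 - 2t.
p ≥ 0 ⇒ t ≥ 0; q ≥ 0 ⇒ t ≤ 23. So t ∈ [0, 23]: 24 solutions.

24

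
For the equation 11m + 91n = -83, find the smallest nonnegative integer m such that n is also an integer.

gcd(91, 11) = 1  (91 = 8×11 + 3, 11 = 3×3 + 2, 3 = 1×2 + 1, 2 = 2×1).
1 divides -83, so solutions exist.
Back-substituting, 11×(-33) + 91×(4) = 1.
Scale by -83/1 = -83: (m₀, n₀) = (2739, -332).
General solution: m = 2739 + 91t, n = -332 - 11t for integer t.
m ≥ 0: smallest is 2739 mod 91 = 9 (at t = -30), with n = -2.

9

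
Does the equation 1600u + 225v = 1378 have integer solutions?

no

gcd(1600, 225):
  1600 = 7×225 + 25
  225 = 9×25
so gcd(1600, 225) = 25.
25 does not divide 1378 (remainder 3), so no integer solutions.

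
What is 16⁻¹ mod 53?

10

gcd(53, 16) = 1.
By Bézout, 16×(10) + 53×(-3) = 1.
So 16×10 ≡ 1 (mod 53), and 10 mod 53 = 10.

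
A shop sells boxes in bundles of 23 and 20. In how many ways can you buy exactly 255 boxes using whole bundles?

Need nonnegative integers with 23j + 20k = 255.
gcd(23, 20) = 1, and 23·(7) + 20·(-8) = 1.
So (j₀, k₀) = (1785, -2040); general j = 1785 + 20t, k = -2040 - 23t.
j ≥ 0 ⇒ t ≥ -89; k ≥ 0 ⇒ t ≤ -89. That's 1 value of t.

1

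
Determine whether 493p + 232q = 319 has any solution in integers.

yes

gcd(493, 232) = 29.
29 divides 319, so integer solutions exist.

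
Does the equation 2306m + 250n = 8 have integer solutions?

yes

gcd(2306, 250) = 2  (2306 = 9*250 + 56, 250 = 4*56 + 26, 56 = 2*26 + 4, 26 = 6*4 + 2, 4 = 2*2).
2 divides 8, so integer solutions exist.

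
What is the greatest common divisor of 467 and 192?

gcd(467, 192):
  467 = 2·192 + 83
  192 = 2·83 + 26
  83 = 3·26 + 5
  26 = 5·5 + 1
  5 = 5·1
so gcd(467, 192) = 1.

1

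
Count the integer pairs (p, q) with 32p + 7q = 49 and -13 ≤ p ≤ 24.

5

gcd(32, 7):
  32 = 4×7 + 4
  7 = 1×4 + 3
  4 = 1×3 + 1
  3 = 3×1
so gcd(32, 7) = 1.
Back-substitute for Bézout coefficients:
  1 = 4 - 1×3
  ... = 32×(2) + 7×(-9)
Scale by 49: particular solution (98, -441); reduce p mod 7: (0, 7).
General solution: p = 0 + 7t, q = 7 - 32t for integer t.
-13 ≤ 0 + 7t ≤ 24 gives t ∈ [-1, 3], which is 5 values.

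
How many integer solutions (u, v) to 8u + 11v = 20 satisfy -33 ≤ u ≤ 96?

12

gcd(11, 8) = 1  (11 = 1·8 + 3, 8 = 2·3 + 2, 3 = 1·2 + 1, 2 = 2·1).
Back-substituting, 8·(-4) + 11·(3) = 1.
Scale by 20: particular solution (-80, 60); reduce u mod 11: (8, -4).
General solution: u = 8 + 11t, v = -4 - 8t for integer t.
-33 ≤ 8 + 11t ≤ 96 gives t ∈ [-3, 8], which is 12 values.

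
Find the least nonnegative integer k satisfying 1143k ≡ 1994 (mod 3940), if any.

gcd(3940, 1143):
  3940 = 3·1143 + 511
  1143 = 2·511 + 121
  511 = 4·121 + 27
  121 = 4·27 + 13
  27 = 2·13 + 1
  13 = 13·1
so gcd(3940, 1143) = 1.
1 divides 1994, so solutions exist.
Back-substitute for Bézout coefficients:
  1 = 27 - 2·13
  ... = 1143·(-293) + 3940·(85)
So 1143·(-293) ≡ 1 (mod 3940); multiply by 1994: k ≡ -584242 (mod 3940).
Smallest nonnegative: k = -584242 mod 3940 = 2818.

2818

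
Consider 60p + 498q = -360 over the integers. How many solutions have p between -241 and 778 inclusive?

gcd(498, 60):
  498 = 8·60 + 18
  60 = 3·18 + 6
  18 = 3·6
so gcd(498, 60) = 6.
Back-substitute for Bézout coefficients:
  6 = 60 - 3·18
  ... = 60·(25) + 498·(-3)
Scale by -60: particular solution (-1500, 180); reduce p mod 83: (77, -10).
General solution: p = 77 + 83t, q = -10 - 10t for integer t.
-241 ≤ 77 + 83t ≤ 778 gives t ∈ [-3, 8], which is 12 values.

12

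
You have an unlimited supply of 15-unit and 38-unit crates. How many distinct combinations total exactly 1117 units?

2

Need nonnegative integers with 15j + 38k = 1117.
gcd(15, 38) = 1, and 15·(-5) + 38·(2) = 1.
So (j₀, k₀) = (-5585, 2234); general j = -5585 + 38t, k = 2234 - 15t.
j ≥ 0 ⇒ t ≥ 147; k ≥ 0 ⇒ t ≤ 148. That's 2 values of t.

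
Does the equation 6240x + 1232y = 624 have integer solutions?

yes

gcd(6240, 1232) = 16  (6240 = 5·1232 + 80, 1232 = 15·80 + 32, 80 = 2·32 + 16, 32 = 2·16).
16 divides 624, so integer solutions exist.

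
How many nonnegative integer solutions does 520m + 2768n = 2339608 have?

13

gcd(2768, 520) = 8.
By Bézout, 520*(-165) + 2768*(31) = 8.
One solution: (129, 821).
General: m = 129 + 346t, n = 821 - 65t.
m ≥ 0 ⇒ t ≥ 0; n ≥ 0 ⇒ t ≤ 12. So t ∈ [0, 12]: 13 solutions.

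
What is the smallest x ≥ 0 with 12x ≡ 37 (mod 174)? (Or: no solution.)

gcd(174, 12) = 6  (174 = 14*12 + 6, 12 = 2*6).
6 does not divide 37, so the congruence has no solution.

no solution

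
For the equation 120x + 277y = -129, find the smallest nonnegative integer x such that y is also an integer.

gcd(277, 120) = 1  (277 = 2×120 + 37, 120 = 3×37 + 9, 37 = 4×9 + 1, 9 = 9×1).
1 divides -129, so solutions exist.
Back-substituting, 120×(-30) + 277×(13) = 1.
Scale by -129/1 = -129: (x₀, y₀) = (3870, -1677).
General solution: x = 3870 + 277t, y = -1677 - 120t for integer t.
x ≥ 0: smallest is 3870 mod 277 = 269 (at t = -13), with y = -117.

269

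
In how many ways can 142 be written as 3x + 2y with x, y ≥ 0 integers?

24

gcd(3, 2):
  3 = 1*2 + 1
  2 = 2*1
so gcd(3, 2) = 1.
Back-substitute for Bézout coefficients:
  1 = 3 - 1*2
  ... = 3*(1) + 2*(-1)
Scale by 142: one solution is (142, -142). Reduce x mod 2: (0, 71).
General: x = 0 + 2t, y = 71 - 3t.
x ≥ 0 ⇒ t ≥ 0; y ≥ 0 ⇒ t ≤ 23. So t ∈ [0, 23]: 24 solutions.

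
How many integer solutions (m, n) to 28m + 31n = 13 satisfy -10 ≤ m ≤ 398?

13

gcd(31, 28) = 1.
By Bézout, 28·(10) + 31·(-9) = 1.
Particular solution: (6, -5).
General solution: m = 6 + 31t, n = -5 - 28t for integer t.
-10 ≤ 6 + 31t ≤ 398 gives t ∈ [0, 12], which is 13 values.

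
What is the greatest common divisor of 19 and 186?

1

gcd(186, 19):
  186 = 9·19 + 15
  19 = 1·15 + 4
  15 = 3·4 + 3
  4 = 1·3 + 1
  3 = 3·1
so gcd(186, 19) = 1.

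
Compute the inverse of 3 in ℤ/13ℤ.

gcd(13, 3):
  13 = 4*3 + 1
  3 = 3*1
so gcd(13, 3) = 1.
Back-substitute for Bézout coefficients:
  1 = 13 - 4*3
  ... = 3*(-4) + 13*(1)
So 3*-4 ≡ 1 (mod 13), and -4 mod 13 = 9.

9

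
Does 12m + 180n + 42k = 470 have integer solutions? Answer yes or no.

gcd(180, 12):
  180 = 15×12
so gcd(180, 12) = 12.
gcd(12, 42) = 6.
6 does not divide 470 (remainder 2), so no integer solutions.

no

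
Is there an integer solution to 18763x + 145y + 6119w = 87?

gcd(18763, 145) = 29.
gcd(29, 6119) = 29.
29 divides 87, so integer solutions exist.

yes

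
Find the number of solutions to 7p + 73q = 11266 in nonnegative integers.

gcd(73, 7) = 1  (73 = 10·7 + 3, 7 = 2·3 + 1, 3 = 3·1).
Back-substituting, 7·(21) + 73·(-2) = 1.
Scale by 11266: one solution is (236586, -22532). Reduce p mod 73: (66, 148).
General: p = 66 + 73t, q = 148 - 7t.
p ≥ 0 ⇒ t ≥ 0; q ≥ 0 ⇒ t ≤ 21. So t ∈ [0, 21]: 22 solutions.

22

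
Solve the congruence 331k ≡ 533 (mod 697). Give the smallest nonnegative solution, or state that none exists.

gcd(697, 331) = 1.
1 divides 533, so solutions exist.
By Bézout, 331×(219) + 697×(-104) = 1.
So 331×(219) ≡ 1 (mod 697); multiply by 533: k ≡ 116727 (mod 697).
Smallest nonnegative: k = 116727 mod 697 = 328.

328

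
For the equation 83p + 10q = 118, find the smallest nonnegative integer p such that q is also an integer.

gcd(83, 10) = 1.
1 divides 118, so solutions exist.
By Bézout, 83*(-3) + 10*(25) = 1.
Scale by 118/1 = 118: (p₀, q₀) = (-354, 2950).
General solution: p = -354 + 10t, q = 2950 - 83t for integer t.
p ≥ 0: smallest is -354 mod 10 = 6 (at t = 36), with q = -38.

6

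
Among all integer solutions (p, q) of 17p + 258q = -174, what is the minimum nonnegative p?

96

gcd(258, 17) = 1.
1 divides -174, so solutions exist.
By Bézout, 17×(-91) + 258×(6) = 1.
Scale by -174/1 = -174: (p₀, q₀) = (15834, -1044).
General solution: p = 15834 + 258t, q = -1044 - 17t for integer t.
p ≥ 0: smallest is 15834 mod 258 = 96 (at t = -61), with q = -7.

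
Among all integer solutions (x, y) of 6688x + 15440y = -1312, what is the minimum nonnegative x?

106

gcd(15440, 6688):
  15440 = 2·6688 + 2064
  6688 = 3·2064 + 496
  2064 = 4·496 + 80
  496 = 6·80 + 16
  80 = 5·16
so gcd(15440, 6688) = 16.
16 divides -1312, so solutions exist.
Back-substitute for Bézout coefficients:
  16 = 496 - 6·80
  ... = 6688·(187) + 15440·(-81)
Scale by -1312/16 = -82: (x₀, y₀) = (-15334, 6642).
General solution: x = -15334 + 965t, y = 6642 - 418t for integer t.
x ≥ 0: smallest is -15334 mod 965 = 106 (at t = 16), with y = -46.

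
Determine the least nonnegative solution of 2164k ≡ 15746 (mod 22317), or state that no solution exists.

gcd(22317, 2164):
  22317 = 10*2164 + 677
  2164 = 3*677 + 133
  677 = 5*133 + 12
  133 = 11*12 + 1
  12 = 12*1
so gcd(22317, 2164) = 1.
1 divides 15746, so solutions exist.
Back-substitute for Bézout coefficients:
  1 = 133 - 11*12
  ... = 2164*(1846) + 22317*(-179)
So 2164*(1846) ≡ 1 (mod 22317); multiply by 15746: k ≡ 29067116 (mod 22317).
Smallest nonnegative: k = 29067116 mod 22317 = 10382.

10382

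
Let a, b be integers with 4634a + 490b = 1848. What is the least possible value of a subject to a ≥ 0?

17

gcd(4634, 490):
  4634 = 9*490 + 224
  490 = 2*224 + 42
  224 = 5*42 + 14
  42 = 3*14
so gcd(4634, 490) = 14.
14 divides 1848, so solutions exist.
Back-substitute for Bézout coefficients:
  14 = 224 - 5*42
  ... = 4634*(11) + 490*(-104)
Scale by 1848/14 = 132: (a₀, b₀) = (1452, -13728).
General solution: a = 1452 + 35t, b = -13728 - 331t for integer t.
a ≥ 0: smallest is 1452 mod 35 = 17 (at t = -41), with b = -157.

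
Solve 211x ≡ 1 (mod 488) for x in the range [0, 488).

gcd(488, 211):
  488 = 2*211 + 66
  211 = 3*66 + 13
  66 = 5*13 + 1
  13 = 13*1
so gcd(488, 211) = 1.
Back-substitute for Bézout coefficients:
  1 = 66 - 5*13
  ... = 211*(-37) + 488*(16)
So 211*-37 ≡ 1 (mod 488), and -37 mod 488 = 451.

451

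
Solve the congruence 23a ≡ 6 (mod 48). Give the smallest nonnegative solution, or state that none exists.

42

gcd(48, 23):
  48 = 2·23 + 2
  23 = 11·2 + 1
  2 = 2·1
so gcd(48, 23) = 1.
1 divides 6, so solutions exist.
Back-substitute for Bézout coefficients:
  1 = 23 - 11·2
  ... = 23·(23) + 48·(-11)
So 23·(23) ≡ 1 (mod 48); multiply by 6: a ≡ 138 (mod 48).
Smallest nonnegative: a = 138 mod 48 = 42.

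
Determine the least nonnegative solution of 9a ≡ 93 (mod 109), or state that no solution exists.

83

gcd(109, 9) = 1.
1 divides 93, so solutions exist.
By Bézout, 9·(-12) + 109·(1) = 1.
So 9·(-12) ≡ 1 (mod 109); multiply by 93: a ≡ -1116 (mod 109).
Smallest nonnegative: a = -1116 mod 109 = 83.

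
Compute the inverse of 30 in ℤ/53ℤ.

gcd(53, 30):
  53 = 1·30 + 23
  30 = 1·23 + 7
  23 = 3·7 + 2
  7 = 3·2 + 1
  2 = 2·1
so gcd(53, 30) = 1.
Back-substitute for Bézout coefficients:
  1 = 7 - 3·2
  ... = 30·(23) + 53·(-13)
So 30·23 ≡ 1 (mod 53), and 23 mod 53 = 23.

23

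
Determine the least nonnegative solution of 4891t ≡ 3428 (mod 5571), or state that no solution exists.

gcd(5571, 4891):
  5571 = 1×4891 + 680
  4891 = 7×680 + 131
  680 = 5×131 + 25
  131 = 5×25 + 6
  25 = 4×6 + 1
  6 = 6×1
so gcd(5571, 4891) = 1.
1 divides 3428, so solutions exist.
Back-substitute for Bézout coefficients:
  1 = 25 - 4×6
  ... = 4891×(-893) + 5571×(784)
So 4891×(-893) ≡ 1 (mod 5571); multiply by 3428: t ≡ -3061204 (mod 5571).
Smallest nonnegative: t = -3061204 mod 5571 = 2846.

2846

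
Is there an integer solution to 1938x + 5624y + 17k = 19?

gcd(5624, 1938):
  5624 = 2×1938 + 1748
  1938 = 1×1748 + 190
  1748 = 9×190 + 38
  190 = 5×38
so gcd(5624, 1938) = 38.
gcd(38, 17) = 1.
1 divides 19, so integer solutions exist.

yes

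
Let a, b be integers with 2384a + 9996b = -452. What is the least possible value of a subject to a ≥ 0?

482

gcd(9996, 2384):
  9996 = 4×2384 + 460
  2384 = 5×460 + 84
  460 = 5×84 + 40
  84 = 2×40 + 4
  40 = 10×4
so gcd(9996, 2384) = 4.
4 divides -452, so solutions exist.
Back-substitute for Bézout coefficients:
  4 = 84 - 2×40
  ... = 2384×(239) + 9996×(-57)
Scale by -452/4 = -113: (a₀, b₀) = (-27007, 6441).
General solution: a = -27007 + 2499t, b = 6441 - 596t for integer t.
a ≥ 0: smallest is -27007 mod 2499 = 482 (at t = 11), with b = -115.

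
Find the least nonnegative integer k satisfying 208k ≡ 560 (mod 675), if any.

470

gcd(675, 208):
  675 = 3×208 + 51
  208 = 4×51 + 4
  51 = 12×4 + 3
  4 = 1×3 + 1
  3 = 3×1
so gcd(675, 208) = 1.
1 divides 560, so solutions exist.
Back-substitute for Bézout coefficients:
  1 = 4 - 1×3
  ... = 208×(172) + 675×(-53)
So 208×(172) ≡ 1 (mod 675); multiply by 560: k ≡ 96320 (mod 675).
Smallest nonnegative: k = 96320 mod 675 = 470.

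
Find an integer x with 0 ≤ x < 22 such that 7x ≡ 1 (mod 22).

19

gcd(22, 7) = 1.
By Bézout, 7*(-3) + 22*(1) = 1.
So 7*-3 ≡ 1 (mod 22), and -3 mod 22 = 19.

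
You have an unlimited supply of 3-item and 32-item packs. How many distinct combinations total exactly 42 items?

1

Need nonnegative integers with 3j + 32k = 42.
gcd(3, 32) = 1, and 3·(11) + 32·(-1) = 1.
So (j₀, k₀) = (462, -42); general j = 462 + 32t, k = -42 - 3t.
j ≥ 0 ⇒ t ≥ -14; k ≥ 0 ⇒ t ≤ -14. That's 1 value of t.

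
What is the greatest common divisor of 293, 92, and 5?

1

gcd(293, 92) = 1.
gcd(1, 5) = 1.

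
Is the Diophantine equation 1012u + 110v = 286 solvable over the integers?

yes

gcd(1012, 110):
  1012 = 9×110 + 22
  110 = 5×22
so gcd(1012, 110) = 22.
22 divides 286, so integer solutions exist.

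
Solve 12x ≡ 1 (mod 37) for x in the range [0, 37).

gcd(37, 12):
  37 = 3×12 + 1
  12 = 12×1
so gcd(37, 12) = 1.
Back-substitute for Bézout coefficients:
  1 = 37 - 3×12
  ... = 12×(-3) + 37×(1)
So 12×-3 ≡ 1 (mod 37), and -3 mod 37 = 34.

34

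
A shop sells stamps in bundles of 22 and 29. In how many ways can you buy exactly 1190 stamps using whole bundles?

Need nonnegative integers with 22j + 29k = 1190.
gcd(22, 29) = 1, and 22·(4) + 29·(-3) = 1.
So (j₀, k₀) = (4760, -3570); general j = 4760 + 29t, k = -3570 - 22t.
j ≥ 0 ⇒ t ≥ -164; k ≥ 0 ⇒ t ≤ -163. That's 2 values of t.

2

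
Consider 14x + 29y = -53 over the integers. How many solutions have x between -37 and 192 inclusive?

7

gcd(29, 14) = 1.
By Bézout, 14*(-2) + 29*(1) = 1.
Particular solution: (19, -11).
General solution: x = 19 + 29t, y = -11 - 14t for integer t.
-37 ≤ 19 + 29t ≤ 192 gives t ∈ [-1, 5], which is 7 values.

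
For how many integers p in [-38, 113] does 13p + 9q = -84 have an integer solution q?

gcd(13, 9) = 1  (13 = 1×9 + 4, 9 = 2×4 + 1, 4 = 4×1).
Back-substituting, 13×(-2) + 9×(3) = 1.
Scale by -84: particular solution (168, -252); reduce p mod 9: (6, -18).
General solution: p = 6 + 9t, q = -18 - 13t for integer t.
-38 ≤ 6 + 9t ≤ 113 gives t ∈ [-4, 11], which is 16 values.

16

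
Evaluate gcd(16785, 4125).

15

gcd(16785, 4125):
  16785 = 4*4125 + 285
  4125 = 14*285 + 135
  285 = 2*135 + 15
  135 = 9*15
so gcd(16785, 4125) = 15.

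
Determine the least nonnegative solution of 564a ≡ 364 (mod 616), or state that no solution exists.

gcd(616, 564):
  616 = 1·564 + 52
  564 = 10·52 + 44
  52 = 1·44 + 8
  44 = 5·8 + 4
  8 = 2·4
so gcd(616, 564) = 4.
4 divides 364, so solutions exist.
Back-substitute for Bézout coefficients:
  4 = 44 - 5·8
  ... = 564·(71) + 616·(-65)
So 564·(71) ≡ 4 (mod 616); multiply by 91: a ≡ 6461 (mod 154).
Smallest nonnegative: a = 6461 mod 154 = 147.

147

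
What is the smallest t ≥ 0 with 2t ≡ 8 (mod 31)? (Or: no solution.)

4

gcd(31, 2):
  31 = 15×2 + 1
  2 = 2×1
so gcd(31, 2) = 1.
1 divides 8, so solutions exist.
Back-substitute for Bézout coefficients:
  1 = 31 - 15×2
  ... = 2×(-15) + 31×(1)
So 2×(-15) ≡ 1 (mod 31); multiply by 8: t ≡ -120 (mod 31).
Smallest nonnegative: t = -120 mod 31 = 4.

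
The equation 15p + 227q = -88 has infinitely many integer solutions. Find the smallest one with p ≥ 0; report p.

gcd(227, 15) = 1  (227 = 15×15 + 2, 15 = 7×2 + 1, 2 = 2×1).
1 divides -88, so solutions exist.
Back-substituting, 15×(106) + 227×(-7) = 1.
Scale by -88/1 = -88: (p₀, q₀) = (-9328, 616).
General solution: p = -9328 + 227t, q = 616 - 15t for integer t.
p ≥ 0: smallest is -9328 mod 227 = 206 (at t = 42), with q = -14.

206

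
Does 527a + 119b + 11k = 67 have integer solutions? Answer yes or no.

yes

gcd(527, 119) = 17.
gcd(17, 11) = 1.
1 divides 67, so integer solutions exist.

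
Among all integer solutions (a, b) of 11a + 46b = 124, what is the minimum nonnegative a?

gcd(46, 11) = 1.
1 divides 124, so solutions exist.
By Bézout, 11·(21) + 46·(-5) = 1.
Scale by 124/1 = 124: (a₀, b₀) = (2604, -620).
General solution: a = 2604 + 46t, b = -620 - 11t for integer t.
a ≥ 0: smallest is 2604 mod 46 = 28 (at t = -56), with b = -4.

28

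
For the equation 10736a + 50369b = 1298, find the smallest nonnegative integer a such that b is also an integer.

gcd(50369, 10736):
  50369 = 4×10736 + 7425
  10736 = 1×7425 + 3311
  7425 = 2×3311 + 803
  3311 = 4×803 + 99
  803 = 8×99 + 11
  99 = 9×11
so gcd(50369, 10736) = 11.
11 divides 1298, so solutions exist.
Back-substitute for Bézout coefficients:
  11 = 803 - 8×99
  ... = 10736×(-502) + 50369×(107)
Scale by 1298/11 = 118: (a₀, b₀) = (-59236, 12626).
General solution: a = -59236 + 4579t, b = 12626 - 976t for integer t.
a ≥ 0: smallest is -59236 mod 4579 = 291 (at t = 13), with b = -62.

291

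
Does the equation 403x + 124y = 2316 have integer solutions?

gcd(403, 124) = 31  (403 = 3×124 + 31, 124 = 4×31).
31 does not divide 2316 (remainder 22), so no integer solutions.

no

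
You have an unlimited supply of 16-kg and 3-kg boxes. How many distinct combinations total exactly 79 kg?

Need nonnegative integers with 16j + 3k = 79.
gcd(16, 3) = 1, and 16·(1) + 3·(-5) = 1.
So (j₀, k₀) = (79, -395); general j = 79 + 3t, k = -395 - 16t.
j ≥ 0 ⇒ t ≥ -26; k ≥ 0 ⇒ t ≤ -25. That's 2 values of t.

2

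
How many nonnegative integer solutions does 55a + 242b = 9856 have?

gcd(242, 55):
  242 = 4×55 + 22
  55 = 2×22 + 11
  22 = 2×11
so gcd(242, 55) = 11.
Back-substitute for Bézout coefficients:
  11 = 55 - 2×22
  ... = 55×(9) + 242×(-2)
Scale by 896: one solution is (8064, -1792). Reduce a mod 22: (12, 38).
General: a = 12 + 22t, b = 38 - 5t.
a ≥ 0 ⇒ t ≥ 0; b ≥ 0 ⇒ t ≤ 7. So t ∈ [0, 7]: 8 solutions.

8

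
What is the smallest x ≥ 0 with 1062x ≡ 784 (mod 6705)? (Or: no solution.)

gcd(6705, 1062):
  6705 = 6×1062 + 333
  1062 = 3×333 + 63
  333 = 5×63 + 18
  63 = 3×18 + 9
  18 = 2×9
so gcd(6705, 1062) = 9.
9 does not divide 784, so the congruence has no solution.

no solution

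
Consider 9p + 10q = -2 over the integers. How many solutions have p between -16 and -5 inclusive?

gcd(10, 9) = 1.
By Bézout, 9·(-1) + 10·(1) = 1.
Particular solution: (2, -2).
General solution: p = 2 + 10t, q = -2 - 9t for integer t.
-16 ≤ 2 + 10t ≤ -5 gives t ∈ [-1, -1], which is 1 value.

1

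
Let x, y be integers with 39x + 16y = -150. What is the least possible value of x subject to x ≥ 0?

6

gcd(39, 16) = 1  (39 = 2·16 + 7, 16 = 2·7 + 2, 7 = 3·2 + 1, 2 = 2·1).
1 divides -150, so solutions exist.
Back-substituting, 39·(7) + 16·(-17) = 1.
Scale by -150/1 = -150: (x₀, y₀) = (-1050, 2550).
General solution: x = -1050 + 16t, y = 2550 - 39t for integer t.
x ≥ 0: smallest is -1050 mod 16 = 6 (at t = 66), with y = -24.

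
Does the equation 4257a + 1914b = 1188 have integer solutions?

yes

gcd(4257, 1914):
  4257 = 2*1914 + 429
  1914 = 4*429 + 198
  429 = 2*198 + 33
  198 = 6*33
so gcd(4257, 1914) = 33.
33 divides 1188, so integer solutions exist.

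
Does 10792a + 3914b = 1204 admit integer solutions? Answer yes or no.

gcd(10792, 3914) = 38  (10792 = 2*3914 + 2964, 3914 = 1*2964 + 950, 2964 = 3*950 + 114, 950 = 8*114 + 38, 114 = 3*38).
38 does not divide 1204 (remainder 26), so no integer solutions.

no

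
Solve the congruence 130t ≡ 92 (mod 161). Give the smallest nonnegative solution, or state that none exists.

23

gcd(161, 130):
  161 = 1*130 + 31
  130 = 4*31 + 6
  31 = 5*6 + 1
  6 = 6*1
so gcd(161, 130) = 1.
1 divides 92, so solutions exist.
Back-substitute for Bézout coefficients:
  1 = 31 - 5*6
  ... = 130*(-26) + 161*(21)
So 130*(-26) ≡ 1 (mod 161); multiply by 92: t ≡ -2392 (mod 161).
Smallest nonnegative: t = -2392 mod 161 = 23.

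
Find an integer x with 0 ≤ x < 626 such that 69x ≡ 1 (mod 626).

499

gcd(626, 69) = 1.
By Bézout, 69*(-127) + 626*(14) = 1.
So 69*-127 ≡ 1 (mod 626), and -127 mod 626 = 499.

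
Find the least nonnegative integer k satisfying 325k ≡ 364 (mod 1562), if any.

gcd(1562, 325):
  1562 = 4·325 + 262
  325 = 1·262 + 63
  262 = 4·63 + 10
  63 = 6·10 + 3
  10 = 3·3 + 1
  3 = 3·1
so gcd(1562, 325) = 1.
1 divides 364, so solutions exist.
Back-substitute for Bézout coefficients:
  1 = 10 - 3·3
  ... = 325·(-471) + 1562·(98)
So 325·(-471) ≡ 1 (mod 1562); multiply by 364: k ≡ -171444 (mod 1562).
Smallest nonnegative: k = -171444 mod 1562 = 376.

376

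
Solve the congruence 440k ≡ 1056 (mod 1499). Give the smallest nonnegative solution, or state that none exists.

gcd(1499, 440) = 1.
1 divides 1056, so solutions exist.
By Bézout, 440×(-201) + 1499×(59) = 1.
So 440×(-201) ≡ 1 (mod 1499); multiply by 1056: k ≡ -212256 (mod 1499).
Smallest nonnegative: k = -212256 mod 1499 = 602.

602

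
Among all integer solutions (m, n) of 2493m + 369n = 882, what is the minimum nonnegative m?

23

gcd(2493, 369) = 9.
9 divides 882, so solutions exist.
By Bézout, 2493*(4) + 369*(-27) = 9.
Scale by 882/9 = 98: (m₀, n₀) = (392, -2646).
General solution: m = 392 + 41t, n = -2646 - 277t for integer t.
m ≥ 0: smallest is 392 mod 41 = 23 (at t = -9), with n = -153.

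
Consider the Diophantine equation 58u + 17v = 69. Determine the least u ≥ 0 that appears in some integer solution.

gcd(58, 17) = 1.
1 divides 69, so solutions exist.
By Bézout, 58×(5) + 17×(-17) = 1.
Scale by 69/1 = 69: (u₀, v₀) = (345, -1173).
General solution: u = 345 + 17t, v = -1173 - 58t for integer t.
u ≥ 0: smallest is 345 mod 17 = 5 (at t = -20), with v = -13.

5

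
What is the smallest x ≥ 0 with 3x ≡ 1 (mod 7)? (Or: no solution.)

5

gcd(7, 3) = 1  (7 = 2×3 + 1, 3 = 3×1).
1 divides 1, so solutions exist.
Back-substituting, 3×(-2) + 7×(1) = 1.
So 3×(-2) ≡ 1 (mod 7); multiply by 1: x ≡ -2 (mod 7).
Smallest nonnegative: x = -2 mod 7 = 5.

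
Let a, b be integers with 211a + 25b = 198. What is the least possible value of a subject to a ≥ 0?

18

gcd(211, 25) = 1  (211 = 8·25 + 11, 25 = 2·11 + 3, 11 = 3·3 + 2, 3 = 1·2 + 1, 2 = 2·1).
1 divides 198, so solutions exist.
Back-substituting, 211·(-9) + 25·(76) = 1.
Scale by 198/1 = 198: (a₀, b₀) = (-1782, 15048).
General solution: a = -1782 + 25t, b = 15048 - 211t for integer t.
a ≥ 0: smallest is -1782 mod 25 = 18 (at t = 72), with b = -144.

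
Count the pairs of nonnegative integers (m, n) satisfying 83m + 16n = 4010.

gcd(83, 16) = 1  (83 = 5·16 + 3, 16 = 5·3 + 1, 3 = 3·1).
Back-substituting, 83·(-5) + 16·(26) = 1.
Scale by 4010: one solution is (-20050, 104260). Reduce m mod 16: (14, 178).
General: m = 14 + 16t, n = 178 - 83t.
m ≥ 0 ⇒ t ≥ 0; n ≥ 0 ⇒ t ≤ 2. So t ∈ [0, 2]: 3 solutions.

3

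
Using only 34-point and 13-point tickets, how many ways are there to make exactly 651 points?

2

Need nonnegative integers with 34j + 13k = 651.
gcd(34, 13) = 1, and 34·(5) + 13·(-13) = 1.
So (j₀, k₀) = (3255, -8463); general j = 3255 + 13t, k = -8463 - 34t.
j ≥ 0 ⇒ t ≥ -250; k ≥ 0 ⇒ t ≤ -249. That's 2 values of t.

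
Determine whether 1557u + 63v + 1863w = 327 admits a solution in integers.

no

gcd(1557, 63) = 9  (1557 = 24*63 + 45, 63 = 1*45 + 18, 45 = 2*18 + 9, 18 = 2*9).
gcd(9, 1863) = 9.
9 does not divide 327 (remainder 3), so no integer solutions.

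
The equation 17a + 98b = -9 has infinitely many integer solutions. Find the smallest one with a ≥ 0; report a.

11

gcd(98, 17):
  98 = 5·17 + 13
  17 = 1·13 + 4
  13 = 3·4 + 1
  4 = 4·1
so gcd(98, 17) = 1.
1 divides -9, so solutions exist.
Back-substitute for Bézout coefficients:
  1 = 13 - 3·4
  ... = 17·(-23) + 98·(4)
Scale by -9/1 = -9: (a₀, b₀) = (207, -36).
General solution: a = 207 + 98t, b = -36 - 17t for integer t.
a ≥ 0: smallest is 207 mod 98 = 11 (at t = -2), with b = -2.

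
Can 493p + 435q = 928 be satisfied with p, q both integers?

gcd(493, 435) = 29.
29 divides 928, so integer solutions exist.

yes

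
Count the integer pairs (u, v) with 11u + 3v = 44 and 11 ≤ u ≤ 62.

17

gcd(11, 3) = 1  (11 = 3·3 + 2, 3 = 1·2 + 1, 2 = 2·1).
Back-substituting, 11·(-1) + 3·(4) = 1.
Scale by 44: particular solution (-44, 176); reduce u mod 3: (1, 11).
General solution: u = 1 + 3t, v = 11 - 11t for integer t.
11 ≤ 1 + 3t ≤ 62 gives t ∈ [4, 20], which is 17 values.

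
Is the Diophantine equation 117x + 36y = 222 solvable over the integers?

gcd(117, 36) = 9  (117 = 3×36 + 9, 36 = 4×9).
9 does not divide 222 (remainder 6), so no integer solutions.

no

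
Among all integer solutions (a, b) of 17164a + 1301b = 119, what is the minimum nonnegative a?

gcd(17164, 1301) = 1  (17164 = 13·1301 + 251, 1301 = 5·251 + 46, 251 = 5·46 + 21, 46 = 2·21 + 4, 21 = 5·4 + 1, 4 = 4·1).
1 divides 119, so solutions exist.
Back-substituting, 17164·(311) + 1301·(-4103) = 1.
Scale by 119/1 = 119: (a₀, b₀) = (37009, -488257).
General solution: a = 37009 + 1301t, b = -488257 - 17164t for integer t.
a ≥ 0: smallest is 37009 mod 1301 = 581 (at t = -28), with b = -7665.

581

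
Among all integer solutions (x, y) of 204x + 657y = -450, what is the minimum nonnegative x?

30

gcd(657, 204):
  657 = 3*204 + 45
  204 = 4*45 + 24
  45 = 1*24 + 21
  24 = 1*21 + 3
  21 = 7*3
so gcd(657, 204) = 3.
3 divides -450, so solutions exist.
Back-substitute for Bézout coefficients:
  3 = 24 - 1*21
  ... = 204*(29) + 657*(-9)
Scale by -450/3 = -150: (x₀, y₀) = (-4350, 1350).
General solution: x = -4350 + 219t, y = 1350 - 68t for integer t.
x ≥ 0: smallest is -4350 mod 219 = 30 (at t = 20), with y = -10.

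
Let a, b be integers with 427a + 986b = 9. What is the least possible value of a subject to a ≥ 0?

829

gcd(986, 427):
  986 = 2×427 + 132
  427 = 3×132 + 31
  132 = 4×31 + 8
  31 = 3×8 + 7
  8 = 1×7 + 1
  7 = 7×1
so gcd(986, 427) = 1.
1 divides 9, so solutions exist.
Back-substitute for Bézout coefficients:
  1 = 8 - 1×7
  ... = 427×(-127) + 986×(55)
Scale by 9/1 = 9: (a₀, b₀) = (-1143, 495).
General solution: a = -1143 + 986t, b = 495 - 427t for integer t.
a ≥ 0: smallest is -1143 mod 986 = 829 (at t = 2), with b = -359.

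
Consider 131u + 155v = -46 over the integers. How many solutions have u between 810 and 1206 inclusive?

gcd(155, 131):
  155 = 1*131 + 24
  131 = 5*24 + 11
  24 = 2*11 + 2
  11 = 5*2 + 1
  2 = 2*1
so gcd(155, 131) = 1.
Back-substitute for Bézout coefficients:
  1 = 11 - 5*2
  ... = 131*(71) + 155*(-60)
Scale by -46: particular solution (-3266, 2760); reduce u mod 155: (144, -122).
General solution: u = 144 + 155t, v = -122 - 131t for integer t.
810 ≤ 144 + 155t ≤ 1206 gives t ∈ [5, 6], which is 2 values.

2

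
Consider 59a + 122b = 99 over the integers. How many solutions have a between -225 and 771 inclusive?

8

gcd(122, 59):
  122 = 2·59 + 4
  59 = 14·4 + 3
  4 = 1·3 + 1
  3 = 3·1
so gcd(122, 59) = 1.
Back-substitute for Bézout coefficients:
  1 = 4 - 1·3
  ... = 59·(-31) + 122·(15)
Scale by 99: particular solution (-3069, 1485); reduce a mod 122: (103, -49).
General solution: a = 103 + 122t, b = -49 - 59t for integer t.
-225 ≤ 103 + 122t ≤ 771 gives t ∈ [-2, 5], which is 8 values.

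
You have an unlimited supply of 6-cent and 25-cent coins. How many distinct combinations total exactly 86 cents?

1

Need nonnegative integers with 6j + 25k = 86.
gcd(6, 25) = 1, and 6·(-4) + 25·(1) = 1.
So (j₀, k₀) = (-344, 86); general j = -344 + 25t, k = 86 - 6t.
j ≥ 0 ⇒ t ≥ 14; k ≥ 0 ⇒ t ≤ 14. That's 1 value of t.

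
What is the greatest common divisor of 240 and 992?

16

gcd(992, 240):
  992 = 4*240 + 32
  240 = 7*32 + 16
  32 = 2*16
so gcd(992, 240) = 16.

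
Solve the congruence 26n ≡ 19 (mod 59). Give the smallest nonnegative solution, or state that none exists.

3

gcd(59, 26) = 1.
1 divides 19, so solutions exist.
By Bézout, 26*(25) + 59*(-11) = 1.
So 26*(25) ≡ 1 (mod 59); multiply by 19: n ≡ 475 (mod 59).
Smallest nonnegative: n = 475 mod 59 = 3.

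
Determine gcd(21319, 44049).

gcd(44049, 21319):
  44049 = 2·21319 + 1411
  21319 = 15·1411 + 154
  1411 = 9·154 + 25
  154 = 6·25 + 4
  25 = 6·4 + 1
  4 = 4·1
so gcd(44049, 21319) = 1.

1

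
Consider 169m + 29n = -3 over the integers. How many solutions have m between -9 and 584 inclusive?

gcd(169, 29) = 1  (169 = 5×29 + 24, 29 = 1×24 + 5, 24 = 4×5 + 4, 5 = 1×4 + 1, 4 = 4×1).
Back-substituting, 169×(-6) + 29×(35) = 1.
Scale by -3: particular solution (18, -105); reduce m mod 29: (18, -105).
General solution: m = 18 + 29t, n = -105 - 169t for integer t.
-9 ≤ 18 + 29t ≤ 584 gives t ∈ [0, 19], which is 20 values.

20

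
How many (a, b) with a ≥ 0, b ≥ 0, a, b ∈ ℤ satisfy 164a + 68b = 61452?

gcd(164, 68) = 4  (164 = 2×68 + 28, 68 = 2×28 + 12, 28 = 2×12 + 4, 12 = 3×4).
Back-substituting, 164×(5) + 68×(-12) = 4.
Scale by 15363: one solution is (76815, -184356). Reduce a mod 17: (9, 882).
General: a = 9 + 17t, b = 882 - 41t.
a ≥ 0 ⇒ t ≥ 0; b ≥ 0 ⇒ t ≤ 21. So t ∈ [0, 21]: 22 solutions.

22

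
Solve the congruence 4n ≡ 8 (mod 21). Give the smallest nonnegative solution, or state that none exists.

2

gcd(21, 4) = 1  (21 = 5*4 + 1, 4 = 4*1).
1 divides 8, so solutions exist.
Back-substituting, 4*(-5) + 21*(1) = 1.
So 4*(-5) ≡ 1 (mod 21); multiply by 8: n ≡ -40 (mod 21).
Smallest nonnegative: n = -40 mod 21 = 2.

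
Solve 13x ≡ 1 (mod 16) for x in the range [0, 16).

gcd(16, 13) = 1  (16 = 1·13 + 3, 13 = 4·3 + 1, 3 = 3·1).
Back-substituting, 13·(5) + 16·(-4) = 1.
So 13·5 ≡ 1 (mod 16), and 5 mod 16 = 5.

5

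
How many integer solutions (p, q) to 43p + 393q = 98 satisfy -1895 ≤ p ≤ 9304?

28

gcd(393, 43):
  393 = 9*43 + 6
  43 = 7*6 + 1
  6 = 6*1
so gcd(393, 43) = 1.
Back-substitute for Bézout coefficients:
  1 = 43 - 7*6
  ... = 43*(64) + 393*(-7)
Scale by 98: particular solution (6272, -686); reduce p mod 393: (377, -41).
General solution: p = 377 + 393t, q = -41 - 43t for integer t.
-1895 ≤ 377 + 393t ≤ 9304 gives t ∈ [-5, 22], which is 28 values.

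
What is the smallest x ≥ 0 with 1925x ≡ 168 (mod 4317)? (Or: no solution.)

gcd(4317, 1925):
  4317 = 2·1925 + 467
  1925 = 4·467 + 57
  467 = 8·57 + 11
  57 = 5·11 + 2
  11 = 5·2 + 1
  2 = 2·1
so gcd(4317, 1925) = 1.
1 divides 168, so solutions exist.
Back-substitute for Bézout coefficients:
  1 = 11 - 5·2
  ... = 1925·(-1969) + 4317·(878)
So 1925·(-1969) ≡ 1 (mod 4317); multiply by 168: x ≡ -330792 (mod 4317).
Smallest nonnegative: x = -330792 mod 4317 = 1617.

1617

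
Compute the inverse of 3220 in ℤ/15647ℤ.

gcd(15647, 3220) = 1  (15647 = 4×3220 + 2767, 3220 = 1×2767 + 453, 2767 = 6×453 + 49, 453 = 9×49 + 12, 49 = 4×12 + 1, 12 = 12×1).
Back-substituting, 3220×(-1278) + 15647×(263) = 1.
So 3220×-1278 ≡ 1 (mod 15647), and -1278 mod 15647 = 14369.

14369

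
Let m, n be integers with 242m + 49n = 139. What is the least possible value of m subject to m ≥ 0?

gcd(242, 49):
  242 = 4*49 + 46
  49 = 1*46 + 3
  46 = 15*3 + 1
  3 = 3*1
so gcd(242, 49) = 1.
1 divides 139, so solutions exist.
Back-substitute for Bézout coefficients:
  1 = 46 - 15*3
  ... = 242*(16) + 49*(-79)
Scale by 139/1 = 139: (m₀, n₀) = (2224, -10981).
General solution: m = 2224 + 49t, n = -10981 - 242t for integer t.
m ≥ 0: smallest is 2224 mod 49 = 19 (at t = -45), with n = -91.

19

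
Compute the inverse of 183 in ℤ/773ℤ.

gcd(773, 183) = 1.
By Bézout, 183·(245) + 773·(-58) = 1.
So 183·245 ≡ 1 (mod 773), and 245 mod 773 = 245.

245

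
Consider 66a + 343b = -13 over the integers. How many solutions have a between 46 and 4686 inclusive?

13

gcd(343, 66) = 1  (343 = 5·66 + 13, 66 = 5·13 + 1, 13 = 13·1).
Back-substituting, 66·(26) + 343·(-5) = 1.
Scale by -13: particular solution (-338, 65); reduce a mod 343: (5, -1).
General solution: a = 5 + 343t, b = -1 - 66t for integer t.
46 ≤ 5 + 343t ≤ 4686 gives t ∈ [1, 13], which is 13 values.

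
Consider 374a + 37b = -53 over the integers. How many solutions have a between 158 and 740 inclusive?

gcd(374, 37) = 1  (374 = 10·37 + 4, 37 = 9·4 + 1, 4 = 4·1).
Back-substituting, 374·(-9) + 37·(91) = 1.
Scale by -53: particular solution (477, -4823); reduce a mod 37: (33, -335).
General solution: a = 33 + 37t, b = -335 - 374t for integer t.
158 ≤ 33 + 37t ≤ 740 gives t ∈ [4, 19], which is 16 values.

16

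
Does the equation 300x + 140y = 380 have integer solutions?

gcd(300, 140):
  300 = 2×140 + 20
  140 = 7×20
so gcd(300, 140) = 20.
20 divides 380, so integer solutions exist.

yes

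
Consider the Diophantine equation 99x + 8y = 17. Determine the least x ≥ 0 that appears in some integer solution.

3

gcd(99, 8) = 1.
1 divides 17, so solutions exist.
By Bézout, 99·(3) + 8·(-37) = 1.
Scale by 17/1 = 17: (x₀, y₀) = (51, -629).
General solution: x = 51 + 8t, y = -629 - 99t for integer t.
x ≥ 0: smallest is 51 mod 8 = 3 (at t = -6), with y = -35.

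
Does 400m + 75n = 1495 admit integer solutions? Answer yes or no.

no

gcd(400, 75) = 25.
25 does not divide 1495 (remainder 20), so no integer solutions.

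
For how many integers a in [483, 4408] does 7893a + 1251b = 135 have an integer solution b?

28

gcd(7893, 1251):
  7893 = 6·1251 + 387
  1251 = 3·387 + 90
  387 = 4·90 + 27
  90 = 3·27 + 9
  27 = 3·9
so gcd(7893, 1251) = 9.
Back-substitute for Bézout coefficients:
  9 = 90 - 3·27
  ... = 7893·(-42) + 1251·(265)
Scale by 15: particular solution (-630, 3975); reduce a mod 139: (65, -410).
General solution: a = 65 + 139t, b = -410 - 877t for integer t.
483 ≤ 65 + 139t ≤ 4408 gives t ∈ [4, 31], which is 28 values.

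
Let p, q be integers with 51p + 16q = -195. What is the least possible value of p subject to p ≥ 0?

gcd(51, 16):
  51 = 3×16 + 3
  16 = 5×3 + 1
  3 = 3×1
so gcd(51, 16) = 1.
1 divides -195, so solutions exist.
Back-substitute for Bézout coefficients:
  1 = 16 - 5×3
  ... = 51×(-5) + 16×(16)
Scale by -195/1 = -195: (p₀, q₀) = (975, -3120).
General solution: p = 975 + 16t, q = -3120 - 51t for integer t.
p ≥ 0: smallest is 975 mod 16 = 15 (at t = -60), with q = -60.

15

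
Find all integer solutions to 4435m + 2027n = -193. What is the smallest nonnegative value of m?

gcd(4435, 2027) = 1.
1 divides -193, so solutions exist.
By Bézout, 4435·(947) + 2027·(-2072) = 1.
Scale by -193/1 = -193: (m₀, n₀) = (-182771, 399896).
General solution: m = -182771 + 2027t, n = 399896 - 4435t for integer t.
m ≥ 0: smallest is -182771 mod 2027 = 1686 (at t = 91), with n = -3689.

1686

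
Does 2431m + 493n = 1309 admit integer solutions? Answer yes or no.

gcd(2431, 493) = 17.
17 divides 1309, so integer solutions exist.

yes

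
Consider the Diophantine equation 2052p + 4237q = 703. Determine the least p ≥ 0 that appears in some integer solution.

gcd(4237, 2052):
  4237 = 2×2052 + 133
  2052 = 15×133 + 57
  133 = 2×57 + 19
  57 = 3×19
so gcd(4237, 2052) = 19.
19 divides 703, so solutions exist.
Back-substitute for Bézout coefficients:
  19 = 133 - 2×57
  ... = 2052×(-64) + 4237×(31)
Scale by 703/19 = 37: (p₀, q₀) = (-2368, 1147).
General solution: p = -2368 + 223t, q = 1147 - 108t for integer t.
p ≥ 0: smallest is -2368 mod 223 = 85 (at t = 11), with q = -41.

85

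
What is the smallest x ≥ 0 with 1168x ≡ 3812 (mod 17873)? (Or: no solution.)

11939

gcd(17873, 1168):
  17873 = 15*1168 + 353
  1168 = 3*353 + 109
  353 = 3*109 + 26
  109 = 4*26 + 5
  26 = 5*5 + 1
  5 = 5*1
so gcd(17873, 1168) = 1.
1 divides 3812, so solutions exist.
Back-substitute for Bézout coefficients:
  1 = 26 - 5*5
  ... = 1168*(-3443) + 17873*(225)
So 1168*(-3443) ≡ 1 (mod 17873); multiply by 3812: x ≡ -13124716 (mod 17873).
Smallest nonnegative: x = -13124716 mod 17873 = 11939.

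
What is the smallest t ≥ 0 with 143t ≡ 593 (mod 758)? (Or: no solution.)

gcd(758, 143) = 1  (758 = 5×143 + 43, 143 = 3×43 + 14, 43 = 3×14 + 1, 14 = 14×1).
1 divides 593, so solutions exist.
Back-substituting, 143×(-53) + 758×(10) = 1.
So 143×(-53) ≡ 1 (mod 758); multiply by 593: t ≡ -31429 (mod 758).
Smallest nonnegative: t = -31429 mod 758 = 407.

407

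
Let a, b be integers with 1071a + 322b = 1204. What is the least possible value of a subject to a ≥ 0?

gcd(1071, 322):
  1071 = 3·322 + 105
  322 = 3·105 + 7
  105 = 15·7
so gcd(1071, 322) = 7.
7 divides 1204, so solutions exist.
Back-substitute for Bézout coefficients:
  7 = 322 - 3·105
  ... = 1071·(-3) + 322·(10)
Scale by 1204/7 = 172: (a₀, b₀) = (-516, 1720).
General solution: a = -516 + 46t, b = 1720 - 153t for integer t.
a ≥ 0: smallest is -516 mod 46 = 36 (at t = 12), with b = -116.

36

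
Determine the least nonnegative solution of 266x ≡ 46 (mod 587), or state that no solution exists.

gcd(587, 266):
  587 = 2×266 + 55
  266 = 4×55 + 46
  55 = 1×46 + 9
  46 = 5×9 + 1
  9 = 9×1
so gcd(587, 266) = 1.
1 divides 46, so solutions exist.
Back-substitute for Bézout coefficients:
  1 = 46 - 5×9
  ... = 266×(64) + 587×(-29)
So 266×(64) ≡ 1 (mod 587); multiply by 46: x ≡ 2944 (mod 587).
Smallest nonnegative: x = 2944 mod 587 = 9.

9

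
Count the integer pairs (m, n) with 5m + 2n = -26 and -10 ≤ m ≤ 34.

gcd(5, 2) = 1  (5 = 2*2 + 1, 2 = 2*1).
Back-substituting, 5*(1) + 2*(-2) = 1.
Scale by -26: particular solution (-26, 52); reduce m mod 2: (0, -13).
General solution: m = 0 + 2t, n = -13 - 5t for integer t.
-10 ≤ 0 + 2t ≤ 34 gives t ∈ [-5, 17], which is 23 values.

23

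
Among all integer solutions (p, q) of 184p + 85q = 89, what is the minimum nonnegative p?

gcd(184, 85):
  184 = 2×85 + 14
  85 = 6×14 + 1
  14 = 14×1
so gcd(184, 85) = 1.
1 divides 89, so solutions exist.
Back-substitute for Bézout coefficients:
  1 = 85 - 6×14
  ... = 184×(-6) + 85×(13)
Scale by 89/1 = 89: (p₀, q₀) = (-534, 1157).
General solution: p = -534 + 85t, q = 1157 - 184t for integer t.
p ≥ 0: smallest is -534 mod 85 = 61 (at t = 7), with q = -131.

61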